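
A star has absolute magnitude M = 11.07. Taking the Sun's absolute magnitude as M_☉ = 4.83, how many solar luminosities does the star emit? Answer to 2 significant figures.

M − M_☉ = 11.07 − 4.83 = 6.240
L/L_☉ = 10^(−0.4 (M − M_☉)) = 10^-2.496 = 3.192×10^-3

L/L_☉ ≈ 3.2×10^-3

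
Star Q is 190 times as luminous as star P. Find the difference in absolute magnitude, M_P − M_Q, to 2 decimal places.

M_P − M_Q ≈ 5.70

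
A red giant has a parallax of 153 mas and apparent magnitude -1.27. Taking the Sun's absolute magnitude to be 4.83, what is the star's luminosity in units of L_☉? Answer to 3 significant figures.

d = 1/p = 1000/153 mas = 6.536 pc
M = m − 5 log₁₀ d + 5 = -1.27 − 5·0.8153 + 5 = -0.347
M − M_☉ = -0.347 − 4.83 = -5.177
L/L_☉ = 10^(−0.4 × -5.177) = 117.7

L/L_☉ ≈ 118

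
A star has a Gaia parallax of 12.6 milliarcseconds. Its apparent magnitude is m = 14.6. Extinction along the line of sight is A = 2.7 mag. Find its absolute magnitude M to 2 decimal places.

M ≈ 7.40

p = 12.6 mas = 0.0126″ → d = 1/p = 79.37 pc
5 log₁₀(d/10 pc) = 5 log₁₀(79.37) − 5 = 4.498
M = m − 5 log₁₀(d/10) − A = 14.6 − 4.498 − 2.7 = 7.402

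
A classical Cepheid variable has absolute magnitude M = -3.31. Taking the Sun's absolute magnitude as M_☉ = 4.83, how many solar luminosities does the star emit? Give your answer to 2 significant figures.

L/L_☉ ≈ 1800

M − M_☉ = -3.31 − 4.83 = -8.140
L/L_☉ = 10^(−0.4 (M − M_☉)) = 10^3.256 = 1803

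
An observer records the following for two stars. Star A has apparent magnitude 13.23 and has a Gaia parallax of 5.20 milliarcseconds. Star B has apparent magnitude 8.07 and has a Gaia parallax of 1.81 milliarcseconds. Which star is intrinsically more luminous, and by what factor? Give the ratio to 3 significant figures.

Star A: p = 5.20 mas = 5.20×10^-3″ → d = 1/p = 192.3 pc
Star A: M = m − 5 log₁₀ d + 5 = 13.23 − 5·2.2840 + 5 = 6.810
Star B: p = 1.81 mas = 1.81×10^-3″ → d = 1/p = 552.5 pc
Star B: M = m − 5 log₁₀ d + 5 = 8.07 − 5·2.7423 + 5 = -0.642
ΔM = M_A − M_B = 6.810 − (-0.642) = 7.452; smaller M is more luminous → Star B.
L ratio = 10^(0.4 |ΔM|) = 10^2.981 = 956.4

Star B is more luminous, by a factor of 956.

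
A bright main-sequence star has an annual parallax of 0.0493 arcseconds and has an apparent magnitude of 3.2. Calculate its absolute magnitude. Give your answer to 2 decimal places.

d = 1/p = 1/0.0493″ = 20.28 pc
5 log₁₀(d/10 pc) = 5 log₁₀(20.28) − 5 = 1.536
M = m − 5 log₁₀(d/10) = 3.2 − 1.536 = 1.664

M ≈ 1.66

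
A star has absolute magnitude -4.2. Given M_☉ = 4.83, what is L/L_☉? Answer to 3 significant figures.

L/L_☉ ≈ 4090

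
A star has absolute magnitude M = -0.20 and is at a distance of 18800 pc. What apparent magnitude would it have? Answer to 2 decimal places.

m = M + 5 log₁₀ d − 5 = -0.20 + 5·4.2742 − 5 = 16.171

m ≈ 16.17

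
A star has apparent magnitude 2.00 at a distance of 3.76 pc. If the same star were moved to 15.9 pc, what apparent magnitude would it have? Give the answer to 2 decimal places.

Flux ∝ 1/d², so Δm = 5 log₁₀(d₂/d₁) = 5 log₁₀(15.9/3.76) = 3.131
m₂ = m₁ + Δm = 2.00 + (3.131) = 5.131

m ≈ 5.13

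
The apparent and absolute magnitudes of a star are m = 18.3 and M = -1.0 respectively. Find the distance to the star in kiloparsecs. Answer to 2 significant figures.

d ≈ 72 kpc

μ = m − M = 19.300
m − M = 5 log₁₀ d − 5
log₁₀ d = (m − M)/5 + 1 = 4.8600
d = 10^4.8600 = 72440 pc
= 72.44 kpc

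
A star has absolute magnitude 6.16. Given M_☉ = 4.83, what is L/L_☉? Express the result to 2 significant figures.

M − M_☉ = 6.16 − 4.83 = 1.330
L/L_☉ = 10^(−0.4 (M − M_☉)) = 10^-0.532 = 0.2938

L/L_☉ ≈ 0.29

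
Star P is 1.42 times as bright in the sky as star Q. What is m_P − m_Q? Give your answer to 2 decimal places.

m_P − m_Q ≈ -0.38

Pogson: Δm = −2.5 log₁₀(ratio) = −2.5 log₁₀(1.42) = −2.5 × 0.1523 = -0.381
Star P is brighter, so it has the smaller magnitude: the difference is negative.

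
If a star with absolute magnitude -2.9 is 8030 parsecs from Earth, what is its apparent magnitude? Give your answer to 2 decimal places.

m = M + 5 log₁₀ d − 5 = -2.9 + 5·3.9047 − 5 = 11.624

m ≈ 11.62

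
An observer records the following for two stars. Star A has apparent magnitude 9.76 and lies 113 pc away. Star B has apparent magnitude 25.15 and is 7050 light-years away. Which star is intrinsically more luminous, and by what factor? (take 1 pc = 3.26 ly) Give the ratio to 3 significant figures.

Star A is more luminous, by a factor of 3910.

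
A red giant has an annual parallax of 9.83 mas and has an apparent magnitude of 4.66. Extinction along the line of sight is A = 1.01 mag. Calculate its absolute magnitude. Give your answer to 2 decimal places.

p = 9.83 mas = 9.83×10^-3″ → d = 1/p = 101.7 pc
5 log₁₀(d/10 pc) = 5 log₁₀(101.7) − 5 = 5.037
M = m − 5 log₁₀(d/10) − A = 4.66 − 5.037 − 1.01 = -1.387

M ≈ -1.39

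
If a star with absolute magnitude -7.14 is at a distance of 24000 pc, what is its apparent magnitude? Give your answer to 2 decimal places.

m ≈ 9.76

m = M + 5 log₁₀ d − 5 = -7.14 + 5·4.3802 − 5 = 9.761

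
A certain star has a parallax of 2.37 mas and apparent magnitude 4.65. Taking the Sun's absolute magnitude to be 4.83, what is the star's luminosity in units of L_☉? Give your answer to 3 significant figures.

d = 1/p = 1000/2.37 mas = 421.9 pc
M = m − 5 log₁₀ d + 5 = 4.65 − 5·2.6253 + 5 = -3.476
M − M_☉ = -3.476 − 4.83 = -8.306
L/L_☉ = 10^(−0.4 × -8.306) = 2101

L/L_☉ ≈ 2100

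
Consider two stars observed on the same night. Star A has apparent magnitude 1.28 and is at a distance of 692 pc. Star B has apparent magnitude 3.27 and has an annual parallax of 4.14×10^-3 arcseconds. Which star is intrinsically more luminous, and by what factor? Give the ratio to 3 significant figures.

Star A is more luminous, by a factor of 51.3.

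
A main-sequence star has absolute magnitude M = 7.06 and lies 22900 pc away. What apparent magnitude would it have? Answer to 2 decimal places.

m ≈ 23.86

m = M + 5 log₁₀ d − 5 = 7.06 + 5·4.3598 − 5 = 23.859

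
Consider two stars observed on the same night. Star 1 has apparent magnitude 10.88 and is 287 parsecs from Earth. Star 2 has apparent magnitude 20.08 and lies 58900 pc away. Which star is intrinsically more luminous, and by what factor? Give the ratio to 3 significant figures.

Star 2 is more luminous, by a factor of 8.80.

Star 1: M = m − 5 log₁₀ d + 5 = 10.88 − 5·2.4579 + 5 = 3.591
Star 2: M = m − 5 log₁₀ d + 5 = 20.08 − 5·4.7701 + 5 = 1.229
ΔM = M_1 − M_2 = 3.591 − (1.229) = 2.361; smaller M is more luminous → Star 2.
L ratio = 10^(0.4 |ΔM|) = 10^0.944 = 8.800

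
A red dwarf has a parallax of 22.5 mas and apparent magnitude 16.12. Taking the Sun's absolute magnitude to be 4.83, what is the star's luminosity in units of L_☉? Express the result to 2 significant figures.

d = 1/p = 1000/22.5 mas = 44.44 pc
M = m − 5 log₁₀ d + 5 = 16.12 − 5·1.6478 + 5 = 12.881
M − M_☉ = 12.881 − 4.83 = 8.051
L/L_☉ = 10^(−0.4 × 8.051) = 6.021×10^-4

L/L_☉ ≈ 6.0×10^-4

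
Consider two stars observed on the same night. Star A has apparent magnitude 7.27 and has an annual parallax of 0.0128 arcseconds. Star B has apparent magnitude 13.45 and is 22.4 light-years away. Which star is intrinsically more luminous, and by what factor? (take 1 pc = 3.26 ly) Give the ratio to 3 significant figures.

Star A is more luminous, by a factor of 38300.

Star A: d = 1/p = 1/0.0128″ = 78.12 pc
Star A: M = m − 5 log₁₀ d + 5 = 7.27 − 5·1.8928 + 5 = 2.806
Star B: d = 22.4 ly / 3.26 = 6.871 pc
Star B: M = m − 5 log₁₀ d + 5 = 13.45 − 5·0.8370 + 5 = 14.265
ΔM = M_A − M_B = 2.806 − (14.265) = -11.459; smaller M is more luminous → Star A.
L ratio = 10^(0.4 |ΔM|) = 10^4.584 = 38330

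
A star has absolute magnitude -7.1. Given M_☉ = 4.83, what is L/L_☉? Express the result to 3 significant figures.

L/L_☉ ≈ 59200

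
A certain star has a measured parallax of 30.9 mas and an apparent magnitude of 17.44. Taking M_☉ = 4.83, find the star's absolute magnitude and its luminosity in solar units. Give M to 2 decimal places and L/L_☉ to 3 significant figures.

d = 1/p = 1000/30.9 mas = 32.36 pc
M = m − 5 log₁₀ d + 5 = 17.44 − 5·1.5100 + 5 = 14.890
M − M_☉ = 14.890 − 4.83 = 10.060
L/L_☉ = 10^(−0.4 × 10.060) = 9.464×10^-5

M ≈ 14.89; L/L_☉ ≈ 9.46×10^-5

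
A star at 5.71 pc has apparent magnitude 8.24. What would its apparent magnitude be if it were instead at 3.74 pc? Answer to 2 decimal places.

m ≈ 7.32

Flux ∝ 1/d², so Δm = 5 log₁₀(d₂/d₁) = 5 log₁₀(3.74/5.71) = -0.919
m₂ = m₁ + Δm = 8.24 + (-0.919) = 7.321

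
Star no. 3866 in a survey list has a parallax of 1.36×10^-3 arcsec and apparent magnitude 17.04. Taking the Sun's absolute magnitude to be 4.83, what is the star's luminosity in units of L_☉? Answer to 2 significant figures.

d = 1/p = 1/1.36×10^-3″ = 735.3 pc
M = m − 5 log₁₀ d + 5 = 17.04 − 5·2.8665 + 5 = 7.708
M − M_☉ = 7.708 − 4.83 = 2.878
L/L_☉ = 10^(−0.4 × 2.878) = 0.07062

L/L_☉ ≈ 0.071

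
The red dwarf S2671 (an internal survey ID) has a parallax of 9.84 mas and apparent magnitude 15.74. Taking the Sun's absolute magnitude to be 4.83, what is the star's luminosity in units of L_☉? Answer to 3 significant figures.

L/L_☉ ≈ 4.47×10^-3

d = 1/p = 1000/9.84 mas = 101.6 pc
M = m − 5 log₁₀ d + 5 = 15.74 − 5·2.0070 + 5 = 10.705
M − M_☉ = 10.705 − 4.83 = 5.875
L/L_☉ = 10^(−0.4 × 5.875) = 4.467×10^-3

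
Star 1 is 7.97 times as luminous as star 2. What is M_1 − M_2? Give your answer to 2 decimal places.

M_1 − M_2 ≈ -2.25

Pogson: ΔM = −2.5 log₁₀(ratio) = −2.5 log₁₀(7.97) = −2.5 × 0.9015 = -2.254
Star 1 is brighter, so it has the smaller magnitude: the difference is negative.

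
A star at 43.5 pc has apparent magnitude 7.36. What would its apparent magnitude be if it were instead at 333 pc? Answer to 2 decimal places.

m ≈ 11.78

Flux ∝ 1/d², so Δm = 5 log₁₀(d₂/d₁) = 5 log₁₀(333/43.5) = 4.420
m₂ = m₁ + Δm = 7.36 + (4.420) = 11.780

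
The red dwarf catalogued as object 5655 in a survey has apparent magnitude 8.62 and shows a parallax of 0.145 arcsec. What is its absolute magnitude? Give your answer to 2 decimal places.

M ≈ 9.43

d = 1/p = 1/0.145″ = 6.897 pc
5 log₁₀(d/10 pc) = 5 log₁₀(6.897) − 5 = -0.807
M = m − 5 log₁₀(d/10) = 8.62 + 0.807 = 9.427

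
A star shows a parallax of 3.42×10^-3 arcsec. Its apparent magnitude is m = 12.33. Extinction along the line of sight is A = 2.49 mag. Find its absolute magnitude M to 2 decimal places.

M ≈ 2.51

d = 1/p = 1/3.42×10^-3″ = 292.4 pc
5 log₁₀(d/10 pc) = 5 log₁₀(292.4) − 5 = 7.330
M = m − 5 log₁₀(d/10) − A = 12.33 − 7.330 − 2.49 = 2.510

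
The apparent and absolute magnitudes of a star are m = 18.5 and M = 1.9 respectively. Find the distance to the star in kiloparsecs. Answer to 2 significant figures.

d ≈ 21 kpc

Distance modulus: m − M = 18.5 − (1.9) = 16.600
m − M = 5 log₁₀ d − 5
log₁₀ d = (m − M)/5 + 1 = 4.3200
d = 10^4.3200 = 20890 pc
= 20.89 kpc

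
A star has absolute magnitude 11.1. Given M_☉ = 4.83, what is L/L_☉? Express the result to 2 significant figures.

M − M_☉ = 11.1 − 4.83 = 6.270
L/L_☉ = 10^(−0.4 (M − M_☉)) = 10^-2.508 = 3.105×10^-3

L/L_☉ ≈ 3.1×10^-3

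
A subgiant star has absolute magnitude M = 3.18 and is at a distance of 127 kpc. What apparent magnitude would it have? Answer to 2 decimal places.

d = 127 kpc = 127000 pc
m = M + 5 log₁₀ d − 5 = 3.18 + 5·5.1038 − 5 = 23.699

m ≈ 23.70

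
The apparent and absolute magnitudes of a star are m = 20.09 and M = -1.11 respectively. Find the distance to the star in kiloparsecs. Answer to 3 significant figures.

d ≈ 174 kpc

Distance modulus: m − M = 20.09 − (-1.11) = 21.200
m − M = 5 log₁₀ d − 5
log₁₀ d = (m − M)/5 + 1 = 5.2400
d = 10^5.2400 = 173800 pc
= 173.8 kpc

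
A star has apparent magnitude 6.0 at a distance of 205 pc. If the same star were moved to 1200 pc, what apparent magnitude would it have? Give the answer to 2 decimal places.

Flux ∝ 1/d², so Δm = 5 log₁₀(d₂/d₁) = 5 log₁₀(1200/205) = 3.837
m₂ = m₁ + Δm = 6.0 + (3.837) = 9.837

m ≈ 9.84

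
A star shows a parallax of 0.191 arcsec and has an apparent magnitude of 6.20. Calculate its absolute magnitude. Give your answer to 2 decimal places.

M ≈ 7.61

d = 1/p = 1/0.191″ = 5.236 pc
5 log₁₀(d/10 pc) = 5 log₁₀(5.236) − 5 = -1.405
M = m − 5 log₁₀(d/10) = 6.20 + 1.405 = 7.605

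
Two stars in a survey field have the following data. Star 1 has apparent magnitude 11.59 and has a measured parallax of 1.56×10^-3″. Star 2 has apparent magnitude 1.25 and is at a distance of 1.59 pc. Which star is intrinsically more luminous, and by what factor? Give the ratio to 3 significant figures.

Star 1 is more luminous, by a factor of 11.9.

Star 1: d = 1/p = 1/1.56×10^-3″ = 641.0 pc
Star 1: M = m − 5 log₁₀ d + 5 = 11.59 − 5·2.8069 + 5 = 2.556
Star 2: M = m − 5 log₁₀ d + 5 = 1.25 − 5·0.2014 + 5 = 5.243
ΔM = M_1 − M_2 = 2.556 − (5.243) = -2.687; smaller M is more luminous → Star 1.
L ratio = 10^(0.4 |ΔM|) = 10^1.075 = 11.88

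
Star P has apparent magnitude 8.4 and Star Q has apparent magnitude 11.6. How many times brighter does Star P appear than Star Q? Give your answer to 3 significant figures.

19.1

Magnitude difference = -3.2
Flux ratio = 10^(−0.4 Δm) = 10^(−0.4 × -3.2) = 10^1.280 = 19.05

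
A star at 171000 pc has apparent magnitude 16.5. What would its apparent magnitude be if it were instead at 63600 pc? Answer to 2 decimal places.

Flux ∝ 1/d², so Δm = 5 log₁₀(d₂/d₁) = 5 log₁₀(63600/171000) = -2.148
m₂ = m₁ + Δm = 16.5 + (-2.148) = 14.352

m ≈ 14.35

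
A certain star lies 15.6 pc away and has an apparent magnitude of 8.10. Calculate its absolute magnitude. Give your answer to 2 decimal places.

M ≈ 7.13

5 log₁₀(d/10 pc) = 5 log₁₀(15.60) − 5 = 0.966
M = m − 5 log₁₀(d/10) = 8.10 − 0.966 = 7.134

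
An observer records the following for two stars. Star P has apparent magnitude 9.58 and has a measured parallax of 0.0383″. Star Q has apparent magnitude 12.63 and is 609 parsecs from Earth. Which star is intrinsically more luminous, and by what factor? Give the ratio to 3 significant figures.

Star Q is more luminous, by a factor of 32.8.

Star P: d = 1/p = 1/0.0383″ = 26.11 pc
Star P: M = m − 5 log₁₀ d + 5 = 9.58 − 5·1.4168 + 5 = 7.496
Star Q: M = m − 5 log₁₀ d + 5 = 12.63 − 5·2.7846 + 5 = 3.707
ΔM = M_P − M_Q = 7.496 − (3.707) = 3.789; smaller M is more luminous → Star Q.
L ratio = 10^(0.4 |ΔM|) = 10^1.516 = 32.78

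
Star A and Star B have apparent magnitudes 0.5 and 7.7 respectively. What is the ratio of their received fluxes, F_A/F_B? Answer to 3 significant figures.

Δm = 0.5 − (7.7) = -7.2
Flux ratio = 10^(−0.4 Δm) = 10^(−0.4 × -7.2) = 10^2.880 = 758.6

F_A/F_B ≈ 759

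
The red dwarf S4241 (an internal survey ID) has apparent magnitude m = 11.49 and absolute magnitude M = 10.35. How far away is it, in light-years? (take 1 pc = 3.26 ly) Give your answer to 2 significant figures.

d ≈ 55 ly

μ = m − M = 1.140
m − M = 5 log₁₀ d − 5
log₁₀ d = (m − M)/5 + 1 = 1.2280
d = 10^1.2280 = 16.90 pc
= 55.11 ly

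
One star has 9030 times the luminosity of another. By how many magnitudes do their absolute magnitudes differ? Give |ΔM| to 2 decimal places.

|ΔM| ≈ 9.89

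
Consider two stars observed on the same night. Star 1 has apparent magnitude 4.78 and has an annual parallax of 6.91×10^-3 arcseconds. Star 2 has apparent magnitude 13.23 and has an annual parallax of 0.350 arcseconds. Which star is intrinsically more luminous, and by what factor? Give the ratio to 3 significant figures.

Star 1 is more luminous, by a factor of 6.15×10^6.

Star 1: d = 1/p = 1/6.91×10^-3″ = 144.7 pc
Star 1: M = m − 5 log₁₀ d + 5 = 4.78 − 5·2.1605 + 5 = -1.023
Star 2: d = 1/p = 1/0.350″ = 2.857 pc
Star 2: M = m − 5 log₁₀ d + 5 = 13.23 − 5·0.4559 + 5 = 15.950
ΔM = M_1 − M_2 = -1.023 − (15.950) = -16.973; smaller M is more luminous → Star 1.
L ratio = 10^(0.4 |ΔM|) = 10^6.789 = 6.154×10^6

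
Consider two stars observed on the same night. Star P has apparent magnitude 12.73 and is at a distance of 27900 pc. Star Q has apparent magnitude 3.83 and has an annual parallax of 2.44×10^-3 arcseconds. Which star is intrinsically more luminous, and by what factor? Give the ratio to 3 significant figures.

Star P: M = m − 5 log₁₀ d + 5 = 12.73 − 5·4.4456 + 5 = -4.498
Star Q: d = 1/p = 1/2.44×10^-3″ = 409.8 pc
Star Q: M = m − 5 log₁₀ d + 5 = 3.83 − 5·2.6126 + 5 = -4.233
ΔM = M_P − M_Q = -4.498 − (-4.233) = -0.265; smaller M is more luminous → Star P.
L ratio = 10^(0.4 |ΔM|) = 10^0.106 = 1.276

Star P is more luminous, by a factor of 1.28.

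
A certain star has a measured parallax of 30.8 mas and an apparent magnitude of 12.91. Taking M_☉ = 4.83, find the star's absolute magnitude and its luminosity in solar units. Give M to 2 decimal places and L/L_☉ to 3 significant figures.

M ≈ 10.35; L/L_☉ ≈ 6.18×10^-3

d = 1/p = 1000/30.8 mas = 32.47 pc
M = m − 5 log₁₀ d + 5 = 12.91 − 5·1.5114 + 5 = 10.353
M − M_☉ = 10.353 − 4.83 = 5.523
L/L_☉ = 10^(−0.4 × 5.523) = 6.179×10^-3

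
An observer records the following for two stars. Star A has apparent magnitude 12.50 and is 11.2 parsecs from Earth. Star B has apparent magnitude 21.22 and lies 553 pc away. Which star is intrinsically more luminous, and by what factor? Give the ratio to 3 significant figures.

Star A: M = m − 5 log₁₀ d + 5 = 12.50 − 5·1.0492 + 5 = 12.254
Star B: M = m − 5 log₁₀ d + 5 = 21.22 − 5·2.7427 + 5 = 12.506
ΔM = M_A − M_B = 12.254 − (12.506) = -0.252; smaller M is more luminous → Star A.
L ratio = 10^(0.4 |ΔM|) = 10^0.101 = 1.262

Star A is more luminous, by a factor of 1.26.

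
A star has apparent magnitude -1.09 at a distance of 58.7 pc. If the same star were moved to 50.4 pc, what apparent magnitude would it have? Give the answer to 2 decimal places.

m ≈ -1.42

Flux ∝ 1/d², so Δm = 5 log₁₀(d₂/d₁) = 5 log₁₀(50.4/58.7) = -0.331
m₂ = m₁ + Δm = -1.09 + (-0.331) = -1.421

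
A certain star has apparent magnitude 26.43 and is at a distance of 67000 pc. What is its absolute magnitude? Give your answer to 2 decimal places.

M ≈ 7.30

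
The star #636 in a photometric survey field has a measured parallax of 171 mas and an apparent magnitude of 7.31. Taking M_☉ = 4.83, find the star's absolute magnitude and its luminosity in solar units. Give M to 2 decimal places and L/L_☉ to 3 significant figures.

d = 1/p = 1000/171 mas = 5.848 pc
M = m − 5 log₁₀ d + 5 = 7.31 − 5·0.7670 + 5 = 8.475
M − M_☉ = 8.475 − 4.83 = 3.645
L/L_☉ = 10^(−0.4 × 3.645) = 0.03483

M ≈ 8.47; L/L_☉ ≈ 0.0348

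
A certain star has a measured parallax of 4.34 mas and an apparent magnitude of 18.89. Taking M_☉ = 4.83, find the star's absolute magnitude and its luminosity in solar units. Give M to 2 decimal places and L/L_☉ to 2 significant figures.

M ≈ 12.08; L/L_☉ ≈ 1.3×10^-3

d = 1/p = 1000/4.34 mas = 230.4 pc
M = m − 5 log₁₀ d + 5 = 18.89 − 5·2.3625 + 5 = 12.077
M − M_☉ = 12.077 − 4.83 = 7.247
L/L_☉ = 10^(−0.4 × 7.247) = 1.262×10^-3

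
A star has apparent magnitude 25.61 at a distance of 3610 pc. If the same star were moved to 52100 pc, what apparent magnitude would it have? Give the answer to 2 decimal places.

Flux ∝ 1/d², so Δm = 5 log₁₀(d₂/d₁) = 5 log₁₀(52100/3610) = 5.797
m₂ = m₁ + Δm = 25.61 + (5.797) = 31.407

m ≈ 31.41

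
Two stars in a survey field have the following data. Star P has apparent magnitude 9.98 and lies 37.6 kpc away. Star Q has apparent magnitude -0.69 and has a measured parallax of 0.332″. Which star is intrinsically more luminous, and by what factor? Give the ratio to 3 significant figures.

Star P is more luminous, by a factor of 8410.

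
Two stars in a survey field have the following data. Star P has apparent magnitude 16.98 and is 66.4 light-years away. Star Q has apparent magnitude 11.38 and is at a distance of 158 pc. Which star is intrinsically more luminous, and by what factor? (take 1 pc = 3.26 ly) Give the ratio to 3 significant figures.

Star Q is more luminous, by a factor of 10500.

Star P: d = 66.4 ly / 3.26 = 20.37 pc
Star P: M = m − 5 log₁₀ d + 5 = 16.98 − 5·1.3090 + 5 = 15.435
Star Q: M = m − 5 log₁₀ d + 5 = 11.38 − 5·2.1987 + 5 = 5.387
ΔM = M_P − M_Q = 15.435 − (5.387) = 10.049; smaller M is more luminous → Star Q.
L ratio = 10^(0.4 |ΔM|) = 10^4.019 = 10460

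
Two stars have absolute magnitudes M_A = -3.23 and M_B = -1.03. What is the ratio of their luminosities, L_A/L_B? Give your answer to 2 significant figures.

L_A/L_B ≈ 7.6

ΔM = M_A − M_B = -2.20
L_A/L_B = 10^(−0.4 ΔM) = 10^0.880 = 7.586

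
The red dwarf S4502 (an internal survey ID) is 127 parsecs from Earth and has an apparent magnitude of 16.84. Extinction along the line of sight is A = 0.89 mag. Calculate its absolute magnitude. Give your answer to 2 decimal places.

M ≈ 10.43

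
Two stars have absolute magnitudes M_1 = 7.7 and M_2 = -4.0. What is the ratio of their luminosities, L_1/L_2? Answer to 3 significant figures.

L_1/L_2 ≈ 2.09×10^-5

ΔM = M_1 − M_2 = 11.7
L_1/L_2 = 10^(−0.4 ΔM) = 10^-4.680 = 2.089×10^-5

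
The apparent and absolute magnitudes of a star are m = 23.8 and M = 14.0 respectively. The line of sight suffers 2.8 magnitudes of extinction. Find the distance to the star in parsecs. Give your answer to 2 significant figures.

d ≈ 250 pc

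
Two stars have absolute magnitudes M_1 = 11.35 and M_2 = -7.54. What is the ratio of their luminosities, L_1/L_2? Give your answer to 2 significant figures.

L_1/L_2 ≈ 2.8×10^-8

ΔM = M_1 − M_2 = 18.89
L_1/L_2 = 10^(−0.4 ΔM) = 10^-7.556 = 2.780×10^-8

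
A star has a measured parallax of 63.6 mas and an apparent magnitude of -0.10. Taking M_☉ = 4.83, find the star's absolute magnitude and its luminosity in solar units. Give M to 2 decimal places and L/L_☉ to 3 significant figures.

d = 1/p = 1000/63.6 mas = 15.72 pc
M = m − 5 log₁₀ d + 5 = -0.10 − 5·1.1965 + 5 = -1.083
M − M_☉ = -1.083 − 4.83 = -5.913
L/L_☉ = 10^(−0.4 × -5.913) = 231.8

M ≈ -1.08; L/L_☉ ≈ 232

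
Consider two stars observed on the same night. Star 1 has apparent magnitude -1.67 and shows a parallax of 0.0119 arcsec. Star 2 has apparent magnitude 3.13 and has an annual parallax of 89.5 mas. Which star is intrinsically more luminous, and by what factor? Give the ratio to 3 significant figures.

Star 1 is more luminous, by a factor of 4700.

Star 1: d = 1/p = 1/0.0119″ = 84.03 pc
Star 1: M = m − 5 log₁₀ d + 5 = -1.67 − 5·1.9245 + 5 = -6.292
Star 2: p = 89.5 mas = 0.0895″ → d = 1/p = 11.17 pc
Star 2: M = m − 5 log₁₀ d + 5 = 3.13 − 5·1.0482 + 5 = 2.889
ΔM = M_1 − M_2 = -6.292 − (2.889) = -9.181; smaller M is more luminous → Star 1.
L ratio = 10^(0.4 |ΔM|) = 10^3.673 = 4705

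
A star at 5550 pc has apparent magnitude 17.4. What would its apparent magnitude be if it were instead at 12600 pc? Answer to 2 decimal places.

Flux ∝ 1/d², so Δm = 5 log₁₀(d₂/d₁) = 5 log₁₀(12600/5550) = 1.780
m₂ = m₁ + Δm = 17.4 + (1.780) = 19.180

m ≈ 19.18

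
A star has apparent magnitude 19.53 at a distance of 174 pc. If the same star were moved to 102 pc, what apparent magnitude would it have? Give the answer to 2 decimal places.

Flux ∝ 1/d², so Δm = 5 log₁₀(d₂/d₁) = 5 log₁₀(102/174) = -1.160
m₂ = m₁ + Δm = 19.53 + (-1.160) = 18.370

m ≈ 18.37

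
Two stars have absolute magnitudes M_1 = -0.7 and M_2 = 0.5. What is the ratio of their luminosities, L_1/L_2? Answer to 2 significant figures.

ΔM = M_1 − M_2 = -1.2
L_1/L_2 = 10^(−0.4 ΔM) = 10^0.480 = 3.020

L_1/L_2 ≈ 3.0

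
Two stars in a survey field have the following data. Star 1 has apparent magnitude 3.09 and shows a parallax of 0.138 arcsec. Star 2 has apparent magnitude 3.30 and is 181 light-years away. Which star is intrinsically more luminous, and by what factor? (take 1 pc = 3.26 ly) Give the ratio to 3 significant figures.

Star 1: d = 1/p = 1/0.138″ = 7.246 pc
Star 1: M = m − 5 log₁₀ d + 5 = 3.09 − 5·0.8601 + 5 = 3.789
Star 2: d = 181 ly / 3.26 = 55.52 pc
Star 2: M = m − 5 log₁₀ d + 5 = 3.30 − 5·1.7445 + 5 = -0.422
ΔM = M_1 − M_2 = 3.789 − (-0.422) = 4.212; smaller M is more luminous → Star 2.
L ratio = 10^(0.4 |ΔM|) = 10^1.685 = 48.38

Star 2 is more luminous, by a factor of 48.4.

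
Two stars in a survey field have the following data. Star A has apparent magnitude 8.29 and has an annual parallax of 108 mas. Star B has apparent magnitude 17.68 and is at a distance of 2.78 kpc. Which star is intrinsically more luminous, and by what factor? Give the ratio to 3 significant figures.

Star A: p = 108 mas = 0.108″ → d = 1/p = 9.259 pc
Star A: M = m − 5 log₁₀ d + 5 = 8.29 − 5·0.9666 + 5 = 8.457
Star B: d = 2.78 kpc = 2780 pc
Star B: M = m − 5 log₁₀ d + 5 = 17.68 − 5·3.4440 + 5 = 5.460
ΔM = M_A − M_B = 8.457 − (5.460) = 2.997; smaller M is more luminous → Star B.
L ratio = 10^(0.4 |ΔM|) = 10^1.199 = 15.81

Star B is more luminous, by a factor of 15.8.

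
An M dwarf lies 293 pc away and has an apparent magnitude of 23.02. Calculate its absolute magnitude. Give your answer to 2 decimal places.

M ≈ 15.69

5 log₁₀(d/10 pc) = 5 log₁₀(293.0) − 5 = 7.334
M = m − 5 log₁₀(d/10) = 23.02 − 7.334 = 15.686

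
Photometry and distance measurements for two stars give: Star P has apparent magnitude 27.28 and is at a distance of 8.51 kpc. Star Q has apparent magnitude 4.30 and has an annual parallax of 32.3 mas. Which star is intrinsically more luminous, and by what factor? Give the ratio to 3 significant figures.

Star Q is more luminous, by a factor of 20600.

Star P: d = 8.51 kpc = 8510 pc
Star P: M = m − 5 log₁₀ d + 5 = 27.28 − 5·3.9299 + 5 = 12.630
Star Q: p = 32.3 mas = 0.0323″ → d = 1/p = 30.96 pc
Star Q: M = m − 5 log₁₀ d + 5 = 4.30 − 5·1.4908 + 5 = 1.846
ΔM = M_P − M_Q = 12.630 − (1.846) = 10.784; smaller M is more luminous → Star Q.
L ratio = 10^(0.4 |ΔM|) = 10^4.314 = 20590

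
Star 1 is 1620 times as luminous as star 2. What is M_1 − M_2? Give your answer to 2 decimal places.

M_1 − M_2 ≈ -8.02

Pogson: ΔM = −2.5 log₁₀(ratio) = −2.5 log₁₀(1620) = −2.5 × 3.2095 = -8.024
Star 1 is brighter, so it has the smaller magnitude: the difference is negative.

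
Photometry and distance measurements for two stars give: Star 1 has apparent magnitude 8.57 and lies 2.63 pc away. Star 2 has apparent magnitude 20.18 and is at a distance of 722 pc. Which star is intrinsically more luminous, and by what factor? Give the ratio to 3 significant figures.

Star 2 is more luminous, by a factor of 1.71.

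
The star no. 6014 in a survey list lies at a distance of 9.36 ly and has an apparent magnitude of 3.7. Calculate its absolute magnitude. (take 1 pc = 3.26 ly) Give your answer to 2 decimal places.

M ≈ 6.41

d = 9.36 ly / 3.26 = 2.871 pc
5 log₁₀(d/10 pc) = 5 log₁₀(2.871) − 5 = -2.710
M = m − 5 log₁₀(d/10) = 3.7 + 2.710 = 6.410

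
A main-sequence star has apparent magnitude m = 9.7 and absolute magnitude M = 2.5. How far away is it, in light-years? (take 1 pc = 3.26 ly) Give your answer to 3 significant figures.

μ = m − M = 7.200
m − M = 5 log₁₀ d − 5
log₁₀ d = (m − M)/5 + 1 = 2.4400
d = 10^2.4400 = 275.4 pc
= 897.9 ly

d ≈ 898 ly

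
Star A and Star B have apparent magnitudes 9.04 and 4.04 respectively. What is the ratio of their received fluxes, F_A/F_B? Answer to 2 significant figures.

F_A/F_B ≈ 0.010

Δm = 9.04 − (4.04) = 5.00
Flux ratio = 10^(−0.4 Δm) = 10^(−0.4 × 5.00) = 10^-2.000 = 0.01000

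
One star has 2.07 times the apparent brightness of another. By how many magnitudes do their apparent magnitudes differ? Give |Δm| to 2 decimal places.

|Δm| ≈ 0.79

Pogson: Δm = −2.5 log₁₀(ratio) = −2.5 log₁₀(2.07) = −2.5 × 0.3160 = -0.790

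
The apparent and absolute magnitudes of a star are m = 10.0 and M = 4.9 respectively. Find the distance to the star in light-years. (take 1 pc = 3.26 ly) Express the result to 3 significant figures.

Distance modulus: m − M = 10.0 − (4.9) = 5.100
m − M = 5 log₁₀ d − 5
log₁₀ d = (m − M)/5 + 1 = 2.0200
d = 10^2.0200 = 104.7 pc
= 341.4 ly

d ≈ 341 ly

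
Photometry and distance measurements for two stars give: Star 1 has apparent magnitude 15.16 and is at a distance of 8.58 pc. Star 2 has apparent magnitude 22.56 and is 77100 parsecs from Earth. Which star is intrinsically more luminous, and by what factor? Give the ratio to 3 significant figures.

Star 2 is more luminous, by a factor of 88500.

Star 1: M = m − 5 log₁₀ d + 5 = 15.16 − 5·0.9335 + 5 = 15.493
Star 2: M = m − 5 log₁₀ d + 5 = 22.56 − 5·4.8871 + 5 = 3.125
ΔM = M_1 − M_2 = 15.493 − (3.125) = 12.368; smaller M is more luminous → Star 2.
L ratio = 10^(0.4 |ΔM|) = 10^4.947 = 88540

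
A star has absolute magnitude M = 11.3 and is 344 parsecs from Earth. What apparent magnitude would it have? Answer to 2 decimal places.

m ≈ 18.98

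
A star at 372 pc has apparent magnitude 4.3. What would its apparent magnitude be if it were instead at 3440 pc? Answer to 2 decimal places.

m ≈ 9.13

Flux ∝ 1/d², so Δm = 5 log₁₀(d₂/d₁) = 5 log₁₀(3440/372) = 4.830
m₂ = m₁ + Δm = 4.3 + (4.830) = 9.130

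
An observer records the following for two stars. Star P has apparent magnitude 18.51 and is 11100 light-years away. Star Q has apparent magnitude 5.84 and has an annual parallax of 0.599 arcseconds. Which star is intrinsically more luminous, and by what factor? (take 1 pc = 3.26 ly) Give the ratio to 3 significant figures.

Star P: d = 11100 ly / 3.26 = 3405 pc
Star P: M = m − 5 log₁₀ d + 5 = 18.51 − 5·3.5321 + 5 = 5.849
Star Q: d = 1/p = 1/0.599″ = 1.669 pc
Star Q: M = m − 5 log₁₀ d + 5 = 5.84 − 5·0.2226 + 5 = 9.727
ΔM = M_P − M_Q = 5.849 − (9.727) = -3.878; smaller M is more luminous → Star P.
L ratio = 10^(0.4 |ΔM|) = 10^1.551 = 35.57

Star P is more luminous, by a factor of 35.6.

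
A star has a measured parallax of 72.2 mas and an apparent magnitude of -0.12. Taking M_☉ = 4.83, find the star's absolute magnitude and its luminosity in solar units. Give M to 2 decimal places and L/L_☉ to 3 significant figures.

d = 1/p = 1000/72.2 mas = 13.85 pc
M = m − 5 log₁₀ d + 5 = -0.12 − 5·1.1415 + 5 = -0.827
M − M_☉ = -0.827 − 4.83 = -5.657
L/L_☉ = 10^(−0.4 × -5.657) = 183.2

M ≈ -0.83; L/L_☉ ≈ 183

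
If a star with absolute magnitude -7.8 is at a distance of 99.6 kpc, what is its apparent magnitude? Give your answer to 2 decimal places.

d = 99.6 kpc = 99600 pc
m = M + 5 log₁₀ d − 5 = -7.8 + 5·4.9983 − 5 = 12.191

m ≈ 12.19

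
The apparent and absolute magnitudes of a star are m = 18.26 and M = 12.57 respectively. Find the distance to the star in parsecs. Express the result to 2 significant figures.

Distance modulus: m − M = 18.26 − (12.57) = 5.690
m − M = 5 log₁₀ d − 5
log₁₀ d = (m − M)/5 + 1 = 2.1380
d = 10^2.1380 = 137.4 pc

d ≈ 140 pc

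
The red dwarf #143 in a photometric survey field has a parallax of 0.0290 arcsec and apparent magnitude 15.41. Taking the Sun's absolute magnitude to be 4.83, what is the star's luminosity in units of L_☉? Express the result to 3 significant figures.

L/L_☉ ≈ 6.97×10^-4

d = 1/p = 1/0.0290″ = 34.48 pc
M = m − 5 log₁₀ d + 5 = 15.41 − 5·1.5376 + 5 = 12.722
M − M_☉ = 12.722 − 4.83 = 7.892
L/L_☉ = 10^(−0.4 × 7.892) = 6.970×10^-4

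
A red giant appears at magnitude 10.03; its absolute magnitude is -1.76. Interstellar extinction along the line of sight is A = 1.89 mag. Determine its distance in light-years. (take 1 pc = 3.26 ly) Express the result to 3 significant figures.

d ≈ 3110 ly

m − M = 5 log₁₀(d/10 pc) + A  ⇒  10.03 − (-1.76) − 1.89 = 5 log₁₀(d/10)
9.900 = 5 log₁₀(d/10)
log₁₀ d = (m − M − A)/5 + 1 = 2.9800
d = 10^2.9800 = 955.0 pc
= 3113 ly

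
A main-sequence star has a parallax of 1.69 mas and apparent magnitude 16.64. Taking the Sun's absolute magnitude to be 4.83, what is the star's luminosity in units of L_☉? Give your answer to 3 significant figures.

L/L_☉ ≈ 0.0661

d = 1/p = 1000/1.69 mas = 591.7 pc
M = m − 5 log₁₀ d + 5 = 16.64 − 5·2.7721 + 5 = 7.779
M − M_☉ = 7.779 − 4.83 = 2.949
L/L_☉ = 10^(−0.4 × 2.949) = 0.06610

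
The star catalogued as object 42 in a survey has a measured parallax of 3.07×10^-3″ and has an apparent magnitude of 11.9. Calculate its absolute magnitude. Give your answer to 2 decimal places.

d = 1/p = 1/3.07×10^-3″ = 325.7 pc
5 log₁₀(d/10 pc) = 5 log₁₀(325.7) − 5 = 7.564
M = m − 5 log₁₀(d/10) = 11.9 − 7.564 = 4.336

M ≈ 4.34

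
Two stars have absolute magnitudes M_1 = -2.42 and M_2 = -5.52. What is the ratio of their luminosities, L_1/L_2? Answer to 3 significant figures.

ΔM = M_1 − M_2 = 3.10
L_1/L_2 = 10^(−0.4 ΔM) = 10^-1.240 = 0.05754

L_1/L_2 ≈ 0.0575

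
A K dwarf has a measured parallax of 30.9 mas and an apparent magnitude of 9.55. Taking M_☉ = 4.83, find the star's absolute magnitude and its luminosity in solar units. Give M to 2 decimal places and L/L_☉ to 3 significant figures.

M ≈ 7.00; L/L_☉ ≈ 0.136

d = 1/p = 1000/30.9 mas = 32.36 pc
M = m − 5 log₁₀ d + 5 = 9.55 − 5·1.5100 + 5 = 7.000
M − M_☉ = 7.000 − 4.83 = 2.170
L/L_☉ = 10^(−0.4 × 2.170) = 0.1355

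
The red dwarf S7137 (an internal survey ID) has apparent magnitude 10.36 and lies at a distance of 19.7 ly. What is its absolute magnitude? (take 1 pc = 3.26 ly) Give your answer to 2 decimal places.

d = 19.7 ly / 3.26 = 6.043 pc
5 log₁₀(d/10 pc) = 5 log₁₀(6.043) − 5 = -1.094
M = m − 5 log₁₀(d/10) = 10.36 + 1.094 = 11.454

M ≈ 11.45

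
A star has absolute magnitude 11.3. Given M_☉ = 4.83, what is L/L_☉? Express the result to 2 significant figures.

L/L_☉ ≈ 2.6×10^-3

M − M_☉ = 11.3 − 4.83 = 6.470
L/L_☉ = 10^(−0.4 (M − M_☉)) = 10^-2.588 = 2.582×10^-3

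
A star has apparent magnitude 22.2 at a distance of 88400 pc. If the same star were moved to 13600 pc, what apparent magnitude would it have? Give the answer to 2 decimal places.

m ≈ 18.14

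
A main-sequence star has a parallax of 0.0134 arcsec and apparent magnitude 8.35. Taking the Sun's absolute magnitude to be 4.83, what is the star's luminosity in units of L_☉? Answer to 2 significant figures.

L/L_☉ ≈ 2.2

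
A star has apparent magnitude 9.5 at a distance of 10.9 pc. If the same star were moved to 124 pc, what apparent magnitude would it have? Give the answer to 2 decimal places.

Flux ∝ 1/d², so Δm = 5 log₁₀(d₂/d₁) = 5 log₁₀(124/10.9) = 5.280
m₂ = m₁ + Δm = 9.5 + (5.280) = 14.780

m ≈ 14.78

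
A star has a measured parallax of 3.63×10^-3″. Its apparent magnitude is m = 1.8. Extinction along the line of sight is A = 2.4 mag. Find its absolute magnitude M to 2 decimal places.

M ≈ -7.80

d = 1/p = 1/3.63×10^-3″ = 275.5 pc
5 log₁₀(d/10 pc) = 5 log₁₀(275.5) − 5 = 7.200
M = m − 5 log₁₀(d/10) − A = 1.8 − 7.200 − 2.4 = -7.800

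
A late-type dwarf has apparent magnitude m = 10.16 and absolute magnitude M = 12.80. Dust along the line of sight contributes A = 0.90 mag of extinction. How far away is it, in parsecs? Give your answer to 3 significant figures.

m − M = 5 log₁₀(d/10 pc) + A  ⇒  10.16 − (12.80) − 0.90 = 5 log₁₀(d/10)
-3.540 = 5 log₁₀(d/10)
log₁₀ d = (m − M − A)/5 + 1 = 0.2920
d = 10^0.2920 = 1.959 pc

d ≈ 1.96 pc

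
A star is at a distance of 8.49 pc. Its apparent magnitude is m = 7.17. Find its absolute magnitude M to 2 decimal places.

M ≈ 7.53

5 log₁₀(d/10 pc) = 5 log₁₀(8.490) − 5 = -0.355
M = m − 5 log₁₀(d/10) = 7.17 + 0.355 = 7.525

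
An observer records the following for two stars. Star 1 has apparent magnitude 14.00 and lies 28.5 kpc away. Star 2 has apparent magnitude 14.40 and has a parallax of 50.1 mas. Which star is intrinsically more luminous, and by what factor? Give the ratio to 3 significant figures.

Star 1 is more luminous, by a factor of 2.95×10^6.

Star 1: d = 28.5 kpc = 28500 pc
Star 1: M = m − 5 log₁₀ d + 5 = 14.00 − 5·4.4548 + 5 = -3.274
Star 2: p = 50.1 mas = 0.0501″ → d = 1/p = 19.96 pc
Star 2: M = m − 5 log₁₀ d + 5 = 14.40 − 5·1.3002 + 5 = 12.899
ΔM = M_1 − M_2 = -3.274 − (12.899) = -16.173; smaller M is more luminous → Star 1.
L ratio = 10^(0.4 |ΔM|) = 10^6.469 = 2.947×10^6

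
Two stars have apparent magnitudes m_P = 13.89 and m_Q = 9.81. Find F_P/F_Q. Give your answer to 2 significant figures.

F_P/F_Q ≈ 0.023

Δm = 13.89 − (9.81) = 4.08
Flux ratio = 10^(−0.4 Δm) = 10^(−0.4 × 4.08) = 10^-1.632 = 0.02333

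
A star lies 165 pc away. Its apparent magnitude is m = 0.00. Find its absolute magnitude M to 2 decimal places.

5 log₁₀(d/10 pc) = 5 log₁₀(165.0) − 5 = 6.087
M = m − 5 log₁₀(d/10) = 0.00 − 6.087 = -6.087

M ≈ -6.09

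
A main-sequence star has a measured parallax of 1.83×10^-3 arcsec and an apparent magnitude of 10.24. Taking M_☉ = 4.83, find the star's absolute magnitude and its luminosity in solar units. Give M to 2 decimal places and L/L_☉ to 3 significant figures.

M ≈ 1.55; L/L_☉ ≈ 20.5

d = 1/p = 1/1.83×10^-3″ = 546.4 pc
M = m − 5 log₁₀ d + 5 = 10.24 − 5·2.7375 + 5 = 1.552
M − M_☉ = 1.552 − 4.83 = -3.278
L/L_☉ = 10^(−0.4 × -3.278) = 20.47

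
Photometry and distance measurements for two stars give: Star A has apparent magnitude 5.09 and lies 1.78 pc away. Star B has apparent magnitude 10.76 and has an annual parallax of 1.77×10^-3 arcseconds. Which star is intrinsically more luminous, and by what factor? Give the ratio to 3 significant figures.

Star B is more luminous, by a factor of 544.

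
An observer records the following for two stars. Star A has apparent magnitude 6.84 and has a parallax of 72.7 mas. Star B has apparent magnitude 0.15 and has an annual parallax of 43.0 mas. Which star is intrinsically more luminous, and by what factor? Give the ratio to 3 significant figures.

Star B is more luminous, by a factor of 1360.

Star A: p = 72.7 mas = 0.0727″ → d = 1/p = 13.76 pc
Star A: M = m − 5 log₁₀ d + 5 = 6.84 − 5·1.1385 + 5 = 6.148
Star B: p = 43.0 mas = 0.0430″ → d = 1/p = 23.26 pc
Star B: M = m − 5 log₁₀ d + 5 = 0.15 − 5·1.3665 + 5 = -1.683
ΔM = M_A − M_B = 6.148 − (-1.683) = 7.830; smaller M is more luminous → Star B.
L ratio = 10^(0.4 |ΔM|) = 10^3.132 = 1356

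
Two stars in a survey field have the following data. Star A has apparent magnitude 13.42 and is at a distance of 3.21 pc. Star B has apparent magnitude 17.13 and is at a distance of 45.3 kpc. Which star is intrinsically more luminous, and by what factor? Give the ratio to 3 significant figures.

Star A: M = m − 5 log₁₀ d + 5 = 13.42 − 5·0.5065 + 5 = 15.887
Star B: d = 45.3 kpc = 45300 pc
Star B: M = m − 5 log₁₀ d + 5 = 17.13 − 5·4.6561 + 5 = -1.150
ΔM = M_A − M_B = 15.887 − (-1.150) = 17.038; smaller M is more luminous → Star B.
L ratio = 10^(0.4 |ΔM|) = 10^6.815 = 6.534×10^6

Star B is more luminous, by a factor of 6.53×10^6.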